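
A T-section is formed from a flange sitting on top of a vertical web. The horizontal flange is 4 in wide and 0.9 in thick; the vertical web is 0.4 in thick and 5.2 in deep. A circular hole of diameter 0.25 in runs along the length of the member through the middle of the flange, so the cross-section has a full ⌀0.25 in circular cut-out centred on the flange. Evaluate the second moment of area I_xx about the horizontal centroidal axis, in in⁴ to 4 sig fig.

Decompose the section into non-overlapping parts with the origin at the bottom-left of its bounding rectangle.
Flange: 4 × 0.9, A = 3.6 in², y = 5.65 in, Ī = 0.243 in⁴.
Web: 0.4 × 5.2, A = 2.08 in², y = 2.6 in, Ī = 4.68693 in⁴.
Hole (subtracted): ⌀0.25, A = 0.0490874 in², y = 5.65 in, Ī = 0.000191748 in⁴.
Centroid: ȳ = ΣA·y / ΣA = 4.52336 in.
Transfer each piece to the horizontal centroidal axis using Ī + A·d² with d = y − 4.52336:
  flange: d = 1.12664 in → contributes +4.81253 in⁴
  web: d = -1.92336 in → contributes +12.3815 in⁴
  hole: d = 1.12664 in → contributes −0.062499 in⁴
Total I = 17.1316 in⁴.

I_xx ≈ 17.13 in⁴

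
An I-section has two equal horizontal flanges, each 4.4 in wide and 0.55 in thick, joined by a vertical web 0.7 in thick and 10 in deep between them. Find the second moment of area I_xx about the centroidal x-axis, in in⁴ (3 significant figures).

Break the section into simple shapes (no overlaps), measuring from the bottom-left corner of the bounding box.
Bottom flange: 4.4 × 0.55, A = 2.42 in², y = 0.275 in, Ī = 0.061004 in⁴.
Web: 0.7 × 10, A = 7 in², y = 5.55 in, Ī = 58.333 in⁴.
Top flange: 4.4 × 0.55, A = 2.42 in², y = 10.825 in, Ī = 0.061004 in⁴.
By symmetry the centroid is at mid-height, ȳ = 5.55 in.
Transfer each piece to the centroidal x-axis using Ī + A·d² with d = y − 5.55:
  bottom flange: d = -5.275 in → contributes +67.399 in⁴
  web: d = 0 in → contributes +58.333 in⁴
  top flange: d = 5.275 in → contributes +67.399 in⁴
Total I = 193.13 in⁴.

I_xx ≈ 193 in⁴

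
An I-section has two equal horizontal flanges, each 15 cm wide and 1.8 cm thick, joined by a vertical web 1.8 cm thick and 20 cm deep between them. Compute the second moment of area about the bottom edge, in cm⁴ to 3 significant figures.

Split into non-overlapping primitives; take the origin at the lower-left of the bounding box.
Bottom flange: 15 × 1.8, A = 27 cm², y = 0.9 cm, Ī = 7.29 cm⁴.
Web: 1.8 × 20, A = 36 cm², y = 11.8 cm, Ī = 1 200 cm⁴.
Top flange: 15 × 1.8, A = 27 cm², y = 22.7 cm, Ī = 7.29 cm⁴.
Transfer each piece to the bottom edge using Ī + A·d² with d = y − 0:
  bottom flange: d = 0.9 cm → contributes +29.16 cm⁴
  web: d = 11.8 cm → contributes +6212.6 cm⁴
  top flange: d = 22.7 cm → contributes +13 920 cm⁴
Total I = 20 162 cm⁴.

I_base ≈ 2.02 × 10⁴ cm⁴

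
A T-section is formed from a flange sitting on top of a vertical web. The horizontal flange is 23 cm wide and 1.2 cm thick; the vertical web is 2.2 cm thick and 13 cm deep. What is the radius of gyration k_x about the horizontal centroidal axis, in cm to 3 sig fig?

Decompose the section into non-overlapping parts with the origin at the bottom-left of its bounding rectangle.
Flange: 23 × 1.2, A = 27.6 cm², y = 13.6 cm, Ī = 3.312 cm⁴.
Web: 2.2 × 13, A = 28.6 cm², y = 6.5 cm, Ī = 402.78 cm⁴.
Centroid: ȳ = ΣA·y / ΣA = 9.9868 cm.
Transfer each piece to the horizontal centroidal axis using Ī + A·d² with d = y − 9.9868:
  flange: d = 3.6132 cm → contributes +363.63 cm⁴
  web: d = -3.4868 cm → contributes +750.5 cm⁴
Total I = 1114.1 cm⁴.
Radius of gyration: k = √(I/A) = √(1114.1 / 56.2) = 4.4525 cm.

k_x ≈ 4.45 cm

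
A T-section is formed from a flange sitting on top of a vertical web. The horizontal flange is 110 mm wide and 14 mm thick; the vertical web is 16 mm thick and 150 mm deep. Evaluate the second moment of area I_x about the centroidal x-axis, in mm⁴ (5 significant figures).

Treat the section as a set of non-overlapping primitives; coordinates are from the bounding-box lower-left.
Flange: 110 × 14, A = 1 540 mm², y = 157 mm, Ī = 25153.33 mm⁴.
Web: 16 × 150, A = 2 400 mm², y = 75 mm, Ī = 4 500 000 mm⁴.
Centroid: ȳ = ΣA·y / ΣA = 107.0508 mm.
Transfer each piece to the centroidal x-axis using Ī + A·d² with d = y − 107.0508:
  flange: d = 49.94924 mm → contributes +3 867 340 mm⁴
  web: d = -32.05076 mm → contributes +6 965 403 mm⁴
Total I = 10 832 743 mm⁴.

I_x ≈ 1.0833 × 10⁷ mm⁴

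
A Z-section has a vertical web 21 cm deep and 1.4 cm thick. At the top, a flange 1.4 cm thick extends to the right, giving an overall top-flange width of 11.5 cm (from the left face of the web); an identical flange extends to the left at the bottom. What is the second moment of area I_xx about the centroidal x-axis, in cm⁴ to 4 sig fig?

Decompose the section into non-overlapping parts with the origin at the bottom-left of its bounding rectangle.
Web: 1.4 × 21, A = 29.4 cm², y = 10.5 cm, Ī = 1080.45 cm⁴.
Top flange (beyond web): 10.1 × 1.4, A = 14.14 cm², y = 20.3 cm, Ī = 2.30953 cm⁴.
Bottom flange (beyond web): 10.1 × 1.4, A = 14.14 cm², y = 0.7 cm, Ī = 2.30953 cm⁴.
Centroid: ȳ = ΣA·y / ΣA = 10.5 cm.
Transfer each piece to the centroidal x-axis using Ī + A·d² with d = y − 10.5:
  web: d = 0 cm → contributes +1080.45 cm⁴
  top flange (beyond web): d = 9.8 cm → contributes +1360.32 cm⁴
  bottom flange (beyond web): d = -9.8 cm → contributes +1360.32 cm⁴
Total I = 3801.08 cm⁴.

I_xx ≈ 3801 cm⁴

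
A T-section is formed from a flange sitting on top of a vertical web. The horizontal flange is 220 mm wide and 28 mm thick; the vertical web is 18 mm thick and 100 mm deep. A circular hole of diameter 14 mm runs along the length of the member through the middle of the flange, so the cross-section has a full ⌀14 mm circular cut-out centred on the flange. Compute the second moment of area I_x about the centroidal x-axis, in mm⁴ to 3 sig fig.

Split into non-overlapping primitives; take the origin at the lower-left of the bounding box.
Flange: 220 × 28, A = 6 160 mm², y = 114 mm, Ī = 402 453 mm⁴.
Web: 18 × 100, A = 1 800 mm², y = 50 mm, Ī = 1 500 000 mm⁴.
Hole (subtracted): ⌀14, A = 153.94 mm², y = 114 mm, Ī = 1885.7 mm⁴.
Centroid: ȳ = ΣA·y / ΣA = 99.242 mm.
Transfer each piece to the centroidal x-axis using Ī + A·d² with d = y − 99.242:
  flange: d = 14.758 mm → contributes +1 744 049 mm⁴
  web: d = -49.242 mm → contributes +5 864 637 mm⁴
  hole: d = 14.758 mm → contributes −35 412 mm⁴
Total I = 7 573 273 mm⁴.

I_x ≈ 7.57 × 10⁶ mm⁴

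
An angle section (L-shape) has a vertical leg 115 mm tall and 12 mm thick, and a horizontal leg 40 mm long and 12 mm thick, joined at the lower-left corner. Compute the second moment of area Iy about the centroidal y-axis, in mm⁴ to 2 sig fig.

Iy ≈ 1.5 × 10⁵ mm⁴

Decompose the section into non-overlapping parts with the origin at the bottom-left of its bounding rectangle.
Vertical leg: 12 × 115, A = 1 380 mm², x = 6 mm, Ī = 16 560 mm⁴.
Horizontal leg (remainder): 28 × 12, A = 336 mm², x = 26 mm, Ī = 21 952 mm⁴.
Centroid: x̄ = ΣA·x / ΣA = 9.916 mm.
Transfer each piece to the centroidal y-axis using Ī + A·d² with d = x − 9.916:
  vertical leg: d = -3.916 mm → contributes +37 723 mm⁴
  horizontal leg (remainder): d = 16.08 mm → contributes +108 873 mm⁴
Total I = 146 596 mm⁴.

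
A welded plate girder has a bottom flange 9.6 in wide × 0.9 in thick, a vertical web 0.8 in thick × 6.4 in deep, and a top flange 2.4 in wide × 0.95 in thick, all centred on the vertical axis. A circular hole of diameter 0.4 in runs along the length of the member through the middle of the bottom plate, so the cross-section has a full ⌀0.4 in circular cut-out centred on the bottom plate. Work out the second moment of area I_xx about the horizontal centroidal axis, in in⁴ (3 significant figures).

Decompose the section into non-overlapping parts with the origin at the bottom-left of its bounding rectangle.
Bottom plate: 9.6 × 0.9, A = 8.64 in², y = 0.45 in, Ī = 0.5832 in⁴.
Web plate: 0.8 × 6.4, A = 5.12 in², y = 4.1 in, Ī = 17.476 in⁴.
Top plate: 2.4 × 0.95, A = 2.28 in², y = 7.775 in, Ī = 0.17148 in⁴.
Hole (subtracted): ⌀0.4, A = 0.12566 in², y = 0.45 in, Ī = 0.0012566 in⁴.
Centroid: ȳ = ΣA·y / ΣA = 2.6737 in.
Transfer each piece to the horizontal centroidal axis using Ī + A·d² with d = y − 2.6737:
  bottom plate: d = -2.2237 in → contributes +43.307 in⁴
  web plate: d = 1.4263 in → contributes +27.892 in⁴
  top plate: d = 5.1013 in → contributes +59.504 in⁴
  hole: d = -2.2237 in → contributes −0.62265 in⁴
Total I = 130.08 in⁴.

I_xx ≈ 130 in⁴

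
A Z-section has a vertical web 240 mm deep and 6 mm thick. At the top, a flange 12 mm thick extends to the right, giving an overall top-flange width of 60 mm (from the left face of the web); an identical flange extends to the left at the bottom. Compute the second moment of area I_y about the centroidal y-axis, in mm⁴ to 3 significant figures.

I_y ≈ 1.49 × 10⁶ mm⁴

Treat the section as a set of non-overlapping primitives; coordinates are from the bounding-box lower-left.
Web: 6 × 240, A = 1 440 mm², x = 57 mm, Ī = 4 320 mm⁴.
Top flange (beyond web): 54 × 12, A = 648 mm², x = 87 mm, Ī = 157 464 mm⁴.
Bottom flange (beyond web): 54 × 12, A = 648 mm², x = 27 mm, Ī = 157 464 mm⁴.
Centroid: x̄ = ΣA·x / ΣA = 57 mm.
Transfer each piece to the centroidal y-axis using Ī + A·d² with d = x − 57:
  web: d = 0 mm → contributes +4 320 mm⁴
  top flange (beyond web): d = 30 mm → contributes +740 664 mm⁴
  bottom flange (beyond web): d = -30 mm → contributes +740 664 mm⁴
Total I = 1 485 648 mm⁴.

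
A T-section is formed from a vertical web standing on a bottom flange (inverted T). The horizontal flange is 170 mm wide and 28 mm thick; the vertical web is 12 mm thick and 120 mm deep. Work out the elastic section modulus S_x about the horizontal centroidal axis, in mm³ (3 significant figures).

Treat the section as a set of non-overlapping primitives; coordinates are from the bounding-box lower-left.
Flange: 170 × 28, A = 4 760 mm², y = 14 mm, Ī = 310 987 mm⁴.
Web: 12 × 120, A = 1 440 mm², y = 88 mm, Ī = 1 728 000 mm⁴.
Centroid: ȳ = ΣA·y / ΣA = 31.187 mm.
Transfer each piece to the horizontal centroidal axis using Ī + A·d² with d = y − 31.187:
  flange: d = -17.187 mm → contributes +1 717 073 mm⁴
  web: d = 56.813 mm → contributes +6 375 897 mm⁴
Total I = 8 092 970 mm⁴.
Extreme fibre distance c = 116.81 mm; S = I/c = 69 281 mm³.

S_x ≈ 6.93 × 10⁴ mm³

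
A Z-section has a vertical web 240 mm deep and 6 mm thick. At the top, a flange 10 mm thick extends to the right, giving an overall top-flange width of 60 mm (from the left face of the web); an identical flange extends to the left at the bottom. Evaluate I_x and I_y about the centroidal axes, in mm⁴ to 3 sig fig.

I_x ≈ 2.12 × 10⁷ mm⁴, I_y ≈ 1.24 × 10⁶ mm⁴

Decompose the section into non-overlapping parts with the origin at the bottom-left of its bounding rectangle.
Web: 6 × 240, A = 1 440 mm², y = 120 mm, Ī = 6 912 000 mm⁴.
Top flange (beyond web): 54 × 10, A = 540 mm², y = 235 mm, Ī = 4 500 mm⁴.
Bottom flange (beyond web): 54 × 10, A = 540 mm², y = 5 mm, Ī = 4 500 mm⁴.
Centroid: ȳ = ΣA·y / ΣA = 120 mm.
Transfer each piece to the centroidal x-axis using Ī + A·d² with d = y − 120:
  web: d = 0 mm → contributes +6 912 000 mm⁴
  top flange (beyond web): d = 115 mm → contributes +7 146 000 mm⁴
  bottom flange (beyond web): d = -115 mm → contributes +7 146 000 mm⁴
Total I = 21 204 000 mm⁴.
For the y-axis: x̄ = 57 mm.
Repeating about the centroidal y-axis gives I_y = 1 238 760 mm⁴.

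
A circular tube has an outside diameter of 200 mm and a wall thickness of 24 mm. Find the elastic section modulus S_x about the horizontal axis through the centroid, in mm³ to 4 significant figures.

Treat the section as a set of non-overlapping primitives; coordinates are from the bounding-box lower-left.
Outer circle: ⌀200, A = 31415.9 mm², y = 100 mm, Ī = 78 539 816 mm⁴.
Bore (subtracted): ⌀152, A = 18145.8 mm², y = 100 mm, Ī = 26 202 592 mm⁴.
By symmetry the centroid is at mid-height, ȳ = 100 mm.
All pieces are centred on the horizontal axis through the centroid, so I = ΣĪ (holes subtracted) = 52 337 225 mm⁴.
Extreme fibre distance c = 100 mm; S = I/c = 523 372 mm³.

S_x ≈ 5.234 × 10⁵ mm³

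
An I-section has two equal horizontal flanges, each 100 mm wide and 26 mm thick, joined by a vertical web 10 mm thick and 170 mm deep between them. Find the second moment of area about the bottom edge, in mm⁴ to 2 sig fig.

Break the section into simple shapes (no overlaps), measuring from the bottom-left corner of the bounding box.
Bottom flange: 100 × 26, A = 2 600 mm², y = 13 mm, Ī = 146 467 mm⁴.
Web: 10 × 170, A = 1 700 mm², y = 111 mm, Ī = 4 094 167 mm⁴.
Top flange: 100 × 26, A = 2 600 mm², y = 209 mm, Ī = 146 467 mm⁴.
Transfer each piece to the base of the section using Ī + A·d² with d = y − 0:
  bottom flange: d = 13 mm → contributes +585 867 mm⁴
  web: d = 111 mm → contributes +25 039 867 mm⁴
  top flange: d = 209 mm → contributes +113 717 067 mm⁴
Total I = 139 342 800 mm⁴.

I_base ≈ 1.4 × 10⁸ mm⁴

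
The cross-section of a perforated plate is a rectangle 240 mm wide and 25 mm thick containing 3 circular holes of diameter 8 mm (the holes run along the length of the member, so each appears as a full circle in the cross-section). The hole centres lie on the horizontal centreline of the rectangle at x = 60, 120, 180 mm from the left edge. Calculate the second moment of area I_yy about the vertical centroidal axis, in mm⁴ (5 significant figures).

Decompose the section into non-overlapping parts with the origin at the bottom-left of its bounding rectangle.
Plate: 240 × 25, A = 6 000 mm², x = 120 mm, Ī = 28 800 000 mm⁴.
Hole 1 (subtracted): ⌀8, A = 50.26548 mm², x = 60 mm, Ī = 201.0619 mm⁴.
Hole 2 (subtracted): ⌀8, A = 50.26548 mm², x = 120 mm, Ī = 201.0619 mm⁴.
Hole 3 (subtracted): ⌀8, A = 50.26548 mm², x = 180 mm, Ī = 201.0619 mm⁴.
By symmetry the centroid is at mid-width, x̄ = 120 mm.
Transfer each piece to the vertical centroidal axis using Ī + A·d² with d = x − 120:
  plate: d = 0 mm → contributes +28 800 000 mm⁴
  hole 1: d = -60 mm → contributes −181156.8 mm⁴
  hole 2: d = 0 mm → contributes −201.0619 mm⁴
  hole 3: d = 60 mm → contributes −181156.8 mm⁴
Total I = 28 437 485 mm⁴.

I_yy ≈ 2.8437 × 10⁷ mm⁴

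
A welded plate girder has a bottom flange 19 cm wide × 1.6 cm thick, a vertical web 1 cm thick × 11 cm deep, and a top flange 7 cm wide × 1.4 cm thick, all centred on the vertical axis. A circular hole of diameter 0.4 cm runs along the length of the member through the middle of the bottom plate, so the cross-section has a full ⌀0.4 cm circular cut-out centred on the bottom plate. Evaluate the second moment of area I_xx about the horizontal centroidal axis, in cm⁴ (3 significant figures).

Break the section into simple shapes (no overlaps), measuring from the bottom-left corner of the bounding box.
Bottom plate: 19 × 1.6, A = 30.4 cm², y = 0.8 cm, Ī = 6.4853 cm⁴.
Web plate: 1 × 11, A = 11 cm², y = 7.1 cm, Ī = 110.92 cm⁴.
Top plate: 7 × 1.4, A = 9.8 cm², y = 13.3 cm, Ī = 1.6007 cm⁴.
Hole (subtracted): ⌀0.4, A = 0.12566 cm², y = 0.8 cm, Ī = 0.0012566 cm⁴.
Centroid: ȳ = ΣA·y / ΣA = 4.5553 cm.
Transfer each piece to the horizontal centroidal axis using Ī + A·d² with d = y − 4.5553:
  bottom plate: d = -3.7553 cm → contributes +435.2 cm⁴
  web plate: d = 2.5447 cm → contributes +182.15 cm⁴
  top plate: d = 8.7447 cm → contributes +751 cm⁴
  hole: d = -3.7553 cm → contributes −1.7734 cm⁴
Total I = 1366.6 cm⁴.

I_xx ≈ 1370 cm⁴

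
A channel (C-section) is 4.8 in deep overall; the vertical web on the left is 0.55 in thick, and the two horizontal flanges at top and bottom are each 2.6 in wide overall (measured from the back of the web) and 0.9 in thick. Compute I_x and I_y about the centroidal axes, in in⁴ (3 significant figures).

I_x ≈ 19.3 in⁴, I_y ≈ 3.96 in⁴

Split into non-overlapping primitives; take the origin at the lower-left of the bounding box.
Web: 0.55 × 4.8, A = 2.64 in², y = 2.4 in, Ī = 5.0688 in⁴.
Top flange (beyond web): 2.05 × 0.9, A = 1.845 in², y = 4.35 in, Ī = 0.12454 in⁴.
Bottom flange (beyond web): 2.05 × 0.9, A = 1.845 in², y = 0.45 in, Ī = 0.12454 in⁴.
By symmetry the centroid is at mid-height, ȳ = 2.4 in.
Transfer each piece to the centroidal x-axis using Ī + A·d² with d = y − 2.4:
  web: d = 0 in → contributes +5.0688 in⁴
  top flange (beyond web): d = 1.95 in → contributes +7.1402 in⁴
  bottom flange (beyond web): d = -1.95 in → contributes +7.1402 in⁴
Total I = 19.349 in⁴.
For the y-axis: x̄ = 1.0328 in.
Repeating about the centroidal y-axis gives I_y = 3.9597 in⁴.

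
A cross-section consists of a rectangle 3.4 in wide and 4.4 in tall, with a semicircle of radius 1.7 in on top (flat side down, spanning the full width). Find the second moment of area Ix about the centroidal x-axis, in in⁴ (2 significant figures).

Split into non-overlapping primitives; take the origin at the lower-left of the bounding box.
Rectangular body: 3.4 × 4.4, A = 14.96 in², y = 2.2 in, Ī = 24.14 in⁴.
Semicircular cap: semicircle r = 1.7, A = 4.54 in², y = 5.122 in, Ī = 0.9167 in⁴.
Centroid: ȳ = ΣA·y / ΣA = 2.88 in.
Transfer each piece to the centroidal x-axis using Ī + A·d² with d = y − 2.88:
  rectangular body: d = -0.6801 in → contributes +31.06 in⁴
  semicircular cap: d = 2.241 in → contributes +23.72 in⁴
Total I = 54.78 in⁴.

Ix ≈ 55 in⁴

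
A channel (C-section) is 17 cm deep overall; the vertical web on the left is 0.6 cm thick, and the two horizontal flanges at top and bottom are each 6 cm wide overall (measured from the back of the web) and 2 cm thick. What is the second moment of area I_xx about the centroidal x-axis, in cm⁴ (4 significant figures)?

I_xx ≈ 1468 cm⁴

Break the section into simple shapes (no overlaps), measuring from the bottom-left corner of the bounding box.
Web: 0.6 × 17, A = 10.2 cm², y = 8.5 cm, Ī = 245.65 cm⁴.
Top flange (beyond web): 5.4 × 2, A = 10.8 cm², y = 16 cm, Ī = 3.6 cm⁴.
Bottom flange (beyond web): 5.4 × 2, A = 10.8 cm², y = 1 cm, Ī = 3.6 cm⁴.
By symmetry the centroid is at mid-height, ȳ = 8.5 cm.
Transfer each piece to the centroidal x-axis using Ī + A·d² with d = y − 8.5:
  web: d = 0 cm → contributes +245.65 cm⁴
  top flange (beyond web): d = 7.5 cm → contributes +611.1 cm⁴
  bottom flange (beyond web): d = -7.5 cm → contributes +611.1 cm⁴
Total I = 1467.85 cm⁴.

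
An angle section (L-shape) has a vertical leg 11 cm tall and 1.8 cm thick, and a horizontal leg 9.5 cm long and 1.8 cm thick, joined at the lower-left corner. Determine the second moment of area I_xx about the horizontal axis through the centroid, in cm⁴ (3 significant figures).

Break the section into simple shapes (no overlaps), measuring from the bottom-left corner of the bounding box.
Vertical leg: 1.8 × 11, A = 19.8 cm², y = 5.5 cm, Ī = 199.65 cm⁴.
Horizontal leg (remainder): 7.7 × 1.8, A = 13.86 cm², y = 0.9 cm, Ī = 3.7422 cm⁴.
Centroid: ȳ = ΣA·y / ΣA = 3.6059 cm.
Transfer each piece to the horizontal axis through the centroid using Ī + A·d² with d = y − 3.6059:
  vertical leg: d = 1.8941 cm → contributes +270.69 cm⁴
  horizontal leg (remainder): d = -2.7059 cm → contributes +105.22 cm⁴
Total I = 375.91 cm⁴.

I_xx ≈ 376 cm⁴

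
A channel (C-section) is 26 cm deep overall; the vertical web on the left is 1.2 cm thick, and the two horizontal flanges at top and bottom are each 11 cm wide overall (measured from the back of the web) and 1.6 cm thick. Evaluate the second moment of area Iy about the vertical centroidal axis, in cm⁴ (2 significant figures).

Iy ≈ 730 cm⁴

Treat the section as a set of non-overlapping primitives; coordinates are from the bounding-box lower-left.
Web: 1.2 × 26, A = 31.2 cm², x = 0.6 cm, Ī = 3.744 cm⁴.
Top flange (beyond web): 9.8 × 1.6, A = 15.68 cm², x = 6.1 cm, Ī = 125.5 cm⁴.
Bottom flange (beyond web): 9.8 × 1.6, A = 15.68 cm², x = 6.1 cm, Ī = 125.5 cm⁴.
Centroid: x̄ = ΣA·x / ΣA = 3.357 cm.
Transfer each piece to the vertical centroidal axis using Ī + A·d² with d = x − 3.357:
  web: d = -2.757 cm → contributes +240.9 cm⁴
  top flange (beyond web): d = 2.743 cm → contributes +243.5 cm⁴
  bottom flange (beyond web): d = 2.743 cm → contributes +243.5 cm⁴
Total I = 727.8 cm⁴.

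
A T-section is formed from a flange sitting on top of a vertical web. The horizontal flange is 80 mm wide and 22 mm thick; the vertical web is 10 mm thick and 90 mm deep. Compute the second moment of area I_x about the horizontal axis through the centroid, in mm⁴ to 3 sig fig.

I_x ≈ 2.55 × 10⁶ mm⁴

Treat the section as a set of non-overlapping primitives; coordinates are from the bounding-box lower-left.
Flange: 80 × 22, A = 1 760 mm², y = 101 mm, Ī = 70 987 mm⁴.
Web: 10 × 90, A = 900 mm², y = 45 mm, Ī = 607 500 mm⁴.
Centroid: ȳ = ΣA·y / ΣA = 82.053 mm.
Transfer each piece to the horizontal axis through the centroid using Ī + A·d² with d = y − 82.053:
  flange: d = 18.947 mm → contributes +702 832 mm⁴
  web: d = -37.053 mm → contributes +1 843 108 mm⁴
Total I = 2 545 939 mm⁴.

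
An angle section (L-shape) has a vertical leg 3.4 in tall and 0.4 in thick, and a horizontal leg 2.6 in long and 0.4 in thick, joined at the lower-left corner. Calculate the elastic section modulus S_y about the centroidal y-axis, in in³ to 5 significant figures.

S_y ≈ 0.67539 in³

Split into non-overlapping primitives; take the origin at the lower-left of the bounding box.
Vertical leg: 0.4 × 3.4, A = 1.36 in², x = 0.2 in, Ī = 0.01813333 in⁴.
Horizontal leg (remainder): 2.2 × 0.4, A = 0.88 in², x = 1.5 in, Ī = 0.3549333 in⁴.
Centroid: x̄ = ΣA·x / ΣA = 0.7107143 in.
Transfer each piece to the centroidal y-axis using Ī + A·d² with d = x − 0.7107143:
  vertical leg: d = -0.5107143 in → contributes +0.3728609 in⁴
  horizontal leg (remainder): d = 0.7892857 in → contributes +0.9031486 in⁴
Total I = 1.27601 in⁴.
Extreme fibre distance c = 1.889286 in; S = I/c = 0.6753926 in³.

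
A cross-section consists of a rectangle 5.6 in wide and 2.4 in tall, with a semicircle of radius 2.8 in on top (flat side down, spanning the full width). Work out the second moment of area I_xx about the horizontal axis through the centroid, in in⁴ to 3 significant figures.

I_xx ≈ 49.9 in⁴

Break the section into simple shapes (no overlaps), measuring from the bottom-left corner of the bounding box.
Rectangular body: 5.6 × 2.4, A = 13.44 in², y = 1.2 in, Ī = 6.4512 in⁴.
Semicircular cap: semicircle r = 2.8, A = 12.315 in², y = 3.5884 in, Ī = 6.7463 in⁴.
Centroid: ȳ = ΣA·y / ΣA = 2.342 in.
Transfer each piece to the horizontal axis through the centroid using Ī + A·d² with d = y − 2.342:
  rectangular body: d = -1.142 in → contributes +23.98 in⁴
  semicircular cap: d = 1.2463 in → contributes +25.876 in⁴
Total I = 49.856 in⁴.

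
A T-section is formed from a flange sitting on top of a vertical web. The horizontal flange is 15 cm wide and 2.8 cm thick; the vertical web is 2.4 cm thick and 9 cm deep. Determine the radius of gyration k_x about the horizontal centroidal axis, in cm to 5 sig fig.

Treat the section as a set of non-overlapping primitives; coordinates are from the bounding-box lower-left.
Flange: 15 × 2.8, A = 42 cm², y = 10.4 cm, Ī = 27.44 cm⁴.
Web: 2.4 × 9, A = 21.6 cm², y = 4.5 cm, Ī = 145.8 cm⁴.
Centroid: ȳ = ΣA·y / ΣA = 8.396226 cm.
Transfer each piece to the horizontal centroidal axis using Ī + A·d² with d = y − 8.396226:
  flange: d = 2.003774 cm → contributes +196.0746 cm⁴
  web: d = -3.896226 cm → contributes +473.7005 cm⁴
Total I = 669.7751 cm⁴.
Radius of gyration: k = √(I/A) = √(669.7751 / 63.6) = 3.245159 cm.

k_x ≈ 3.2452 cm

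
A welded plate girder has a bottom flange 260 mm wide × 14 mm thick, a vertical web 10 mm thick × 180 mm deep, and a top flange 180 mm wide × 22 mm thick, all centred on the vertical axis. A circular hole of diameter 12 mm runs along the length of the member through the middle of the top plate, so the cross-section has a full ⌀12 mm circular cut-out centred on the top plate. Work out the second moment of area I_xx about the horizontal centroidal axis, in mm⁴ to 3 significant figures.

Break the section into simple shapes (no overlaps), measuring from the bottom-left corner of the bounding box.
Bottom plate: 260 × 14, A = 3 640 mm², y = 7 mm, Ī = 59 453 mm⁴.
Web plate: 10 × 180, A = 1 800 mm², y = 104 mm, Ī = 4 860 000 mm⁴.
Top plate: 180 × 22, A = 3 960 mm², y = 205 mm, Ī = 159 720 mm⁴.
Hole (subtracted): ⌀12, A = 113.1 mm², y = 205 mm, Ī = 1017.9 mm⁴.
Centroid: ȳ = ΣA·y / ΣA = 107.82 mm.
Transfer each piece to the horizontal centroidal axis using Ī + A·d² with d = y − 107.82:
  bottom plate: d = -100.82 mm → contributes +37 057 375 mm⁴
  web plate: d = -3.818 mm → contributes +4 886 238 mm⁴
  top plate: d = 97.182 mm → contributes +37 559 330 mm⁴
  hole: d = 97.182 mm → contributes −1 069 148 mm⁴
Total I = 78 433 795 mm⁴.

I_xx ≈ 7.84 × 10⁷ mm⁴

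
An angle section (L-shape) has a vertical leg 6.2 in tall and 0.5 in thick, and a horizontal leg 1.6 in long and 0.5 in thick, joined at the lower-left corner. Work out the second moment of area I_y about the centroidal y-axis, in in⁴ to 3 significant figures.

Split into non-overlapping primitives; take the origin at the lower-left of the bounding box.
Vertical leg: 0.5 × 6.2, A = 3.1 in², x = 0.25 in, Ī = 0.064583 in⁴.
Horizontal leg (remainder): 1.1 × 0.5, A = 0.55 in², x = 1.05 in, Ī = 0.055458 in⁴.
Centroid: x̄ = ΣA·x / ΣA = 0.37055 in.
Transfer each piece to the centroidal y-axis using Ī + A·d² with d = x − 0.37055:
  vertical leg: d = -0.12055 in → contributes +0.10963 in⁴
  horizontal leg (remainder): d = 0.67945 in → contributes +0.30937 in⁴
Total I = 0.419 in⁴.

I_y ≈ 0.419 in⁴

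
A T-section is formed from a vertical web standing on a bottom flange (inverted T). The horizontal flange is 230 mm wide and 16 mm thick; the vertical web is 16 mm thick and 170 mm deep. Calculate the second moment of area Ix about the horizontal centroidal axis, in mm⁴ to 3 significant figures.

Break the section into simple shapes (no overlaps), measuring from the bottom-left corner of the bounding box.
Flange: 230 × 16, A = 3 680 mm², y = 8 mm, Ī = 78 507 mm⁴.
Web: 16 × 170, A = 2 720 mm², y = 101 mm, Ī = 6 550 667 mm⁴.
Centroid: ȳ = ΣA·y / ΣA = 47.525 mm.
Transfer each piece to the horizontal centroidal axis using Ī + A·d² with d = y − 47.525:
  flange: d = -39.525 mm → contributes +5 827 497 mm⁴
  web: d = 53.475 mm → contributes +14 328 712 mm⁴
Total I = 20 156 209 mm⁴.

Ix ≈ 2.02 × 10⁷ mm⁴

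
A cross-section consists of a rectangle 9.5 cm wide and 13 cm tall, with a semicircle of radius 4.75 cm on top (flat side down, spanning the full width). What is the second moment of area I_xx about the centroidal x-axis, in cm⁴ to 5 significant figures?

I_xx ≈ 3792.3 cm⁴

Break the section into simple shapes (no overlaps), measuring from the bottom-left corner of the bounding box.
Rectangular body: 9.5 × 13, A = 123.5 cm², y = 6.5 cm, Ī = 1739.292 cm⁴.
Semicircular cap: semicircle r = 4.75, A = 35.44109 cm², y = 15.01596 cm, Ī = 55.87358 cm⁴.
Centroid: ȳ = ΣA·y / ΣA = 8.398911 cm.
Transfer each piece to the centroidal x-axis using Ī + A·d² with d = y − 8.398911:
  rectangular body: d = -1.898911 cm → contributes +2184.616 cm⁴
  semicircular cap: d = 6.617051 cm → contributes +1607.675 cm⁴
Total I = 3792.291 cm⁴.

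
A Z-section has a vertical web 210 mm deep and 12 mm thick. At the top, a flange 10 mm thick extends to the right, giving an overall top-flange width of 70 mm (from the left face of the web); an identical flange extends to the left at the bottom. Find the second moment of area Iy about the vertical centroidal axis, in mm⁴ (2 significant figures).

Iy ≈ 1.8 × 10⁶ mm⁴

Decompose the section into non-overlapping parts with the origin at the bottom-left of its bounding rectangle.
Web: 12 × 210, A = 2 520 mm², x = 64 mm, Ī = 30 240 mm⁴.
Top flange (beyond web): 58 × 10, A = 580 mm², x = 99 mm, Ī = 162 593 mm⁴.
Bottom flange (beyond web): 58 × 10, A = 580 mm², x = 29 mm, Ī = 162 593 mm⁴.
Centroid: x̄ = ΣA·x / ΣA = 64 mm.
Transfer each piece to the vertical centroidal axis using Ī + A·d² with d = x − 64:
  web: d = 0 mm → contributes +30 240 mm⁴
  top flange (beyond web): d = 35 mm → contributes +873 093 mm⁴
  bottom flange (beyond web): d = -35 mm → contributes +873 093 mm⁴
Total I = 1 776 427 mm⁴.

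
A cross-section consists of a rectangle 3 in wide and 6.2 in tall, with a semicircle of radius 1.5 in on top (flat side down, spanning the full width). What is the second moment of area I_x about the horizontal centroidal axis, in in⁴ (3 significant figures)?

Treat the section as a set of non-overlapping primitives; coordinates are from the bounding-box lower-left.
Rectangular body: 3 × 6.2, A = 18.6 in², y = 3.1 in, Ī = 59.582 in⁴.
Semicircular cap: semicircle r = 1.5, A = 3.5343 in², y = 6.8366 in, Ī = 0.55564 in⁴.
Centroid: ȳ = ΣA·y / ΣA = 3.6966 in.
Transfer each piece to the horizontal centroidal axis using Ī + A·d² with d = y − 3.6966:
  rectangular body: d = -0.59664 in → contributes +66.203 in⁴
  semicircular cap: d = 3.14 in → contributes +35.402 in⁴
Total I = 101.61 in⁴.

I_x ≈ 102 in⁴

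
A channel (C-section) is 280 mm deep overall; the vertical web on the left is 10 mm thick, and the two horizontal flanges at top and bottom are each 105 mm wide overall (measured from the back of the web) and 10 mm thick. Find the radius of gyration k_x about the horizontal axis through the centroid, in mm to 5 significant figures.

k_x ≈ 106.13 mm

Break the section into simple shapes (no overlaps), measuring from the bottom-left corner of the bounding box.
Web: 10 × 280, A = 2 800 mm², y = 140 mm, Ī = 18 293 333 mm⁴.
Top flange (beyond web): 95 × 10, A = 950 mm², y = 275 mm, Ī = 7916.667 mm⁴.
Bottom flange (beyond web): 95 × 10, A = 950 mm², y = 5 mm, Ī = 7916.667 mm⁴.
By symmetry the centroid is at mid-height, ȳ = 140 mm.
Transfer each piece to the horizontal axis through the centroid using Ī + A·d² with d = y − 140:
  web: d = 0 mm → contributes +18 293 333 mm⁴
  top flange (beyond web): d = 135 mm → contributes +17 321 667 mm⁴
  bottom flange (beyond web): d = -135 mm → contributes +17 321 667 mm⁴
Total I = 52 936 667 mm⁴.
Radius of gyration: k = √(I/A) = √(52 936 667 / 4 700) = 106.1279 mm.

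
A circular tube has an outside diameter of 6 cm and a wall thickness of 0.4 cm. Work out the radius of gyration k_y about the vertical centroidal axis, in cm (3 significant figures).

Break the section into simple shapes (no overlaps), measuring from the bottom-left corner of the bounding box.
Outer circle: ⌀6, A = 28.274 cm², x = 3 cm, Ī = 63.617 cm⁴.
Bore (subtracted): ⌀5.2, A = 21.237 cm², x = 3 cm, Ī = 35.891 cm⁴.
By symmetry the centroid is at mid-width, x̄ = 3 cm.
All pieces are centred on the vertical centroidal axis, so I = ΣĪ (holes subtracted) = 27.726 cm⁴.
Radius of gyration: k = √(I/A) = √(27.726 / 7.0372) = 1.9849 cm.

k_y ≈ 1.98 cm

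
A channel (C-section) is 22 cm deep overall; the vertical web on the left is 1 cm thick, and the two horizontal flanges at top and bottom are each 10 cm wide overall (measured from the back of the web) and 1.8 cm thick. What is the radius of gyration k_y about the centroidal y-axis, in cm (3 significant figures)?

Decompose the section into non-overlapping parts with the origin at the bottom-left of its bounding rectangle.
Web: 1 × 22, A = 22 cm², x = 0.5 cm, Ī = 1.8333 cm⁴.
Top flange (beyond web): 9 × 1.8, A = 16.2 cm², x = 5.5 cm, Ī = 109.35 cm⁴.
Bottom flange (beyond web): 9 × 1.8, A = 16.2 cm², x = 5.5 cm, Ī = 109.35 cm⁴.
Centroid: x̄ = ΣA·x / ΣA = 3.4779 cm.
Transfer each piece to the centroidal y-axis using Ī + A·d² with d = x − 3.4779:
  web: d = -2.9779 cm → contributes +196.93 cm⁴
  top flange (beyond web): d = 2.0221 cm → contributes +175.59 cm⁴
  bottom flange (beyond web): d = 2.0221 cm → contributes +175.59 cm⁴
Total I = 548.11 cm⁴.
Radius of gyration: k = √(I/A) = √(548.11 / 54.4) = 3.1742 cm.

k_y ≈ 3.17 cm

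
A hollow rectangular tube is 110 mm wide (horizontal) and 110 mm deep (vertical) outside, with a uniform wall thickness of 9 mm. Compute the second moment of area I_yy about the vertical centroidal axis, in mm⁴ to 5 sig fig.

I_yy ≈ 6.2309 × 10⁶ mm⁴

Split into non-overlapping primitives; take the origin at the lower-left of the bounding box.
Outer rectangle: 110 × 110, A = 12 100 mm², x = 55 mm, Ī = 12 200 833 mm⁴.
Inner void (subtracted): 92 × 92, A = 8 464 mm², x = 55 mm, Ī = 5 969 941 mm⁴.
By symmetry the centroid is at mid-width, x̄ = 55 mm.
All pieces are centred on the vertical centroidal axis, so I = ΣĪ (holes subtracted) = 6 230 892 mm⁴.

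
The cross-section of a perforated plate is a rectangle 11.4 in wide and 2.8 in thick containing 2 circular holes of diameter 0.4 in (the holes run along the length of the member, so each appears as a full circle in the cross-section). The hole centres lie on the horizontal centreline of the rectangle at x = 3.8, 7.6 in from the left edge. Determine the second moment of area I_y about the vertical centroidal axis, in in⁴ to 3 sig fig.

I_y ≈ 345 in⁴

Treat the section as a set of non-overlapping primitives; coordinates are from the bounding-box lower-left.
Plate: 11.4 × 2.8, A = 31.92 in², x = 5.7 in, Ī = 345.69 in⁴.
Hole 1 (subtracted): ⌀0.4, A = 0.12566 in², x = 3.8 in, Ī = 0.0012566 in⁴.
Hole 2 (subtracted): ⌀0.4, A = 0.12566 in², x = 7.6 in, Ī = 0.0012566 in⁴.
By symmetry the centroid is at mid-width, x̄ = 5.7 in.
Transfer each piece to the vertical centroidal axis using Ī + A·d² with d = x − 5.7:
  plate: d = 0 in → contributes +345.69 in⁴
  hole 1: d = -1.9 in → contributes −0.4549 in⁴
  hole 2: d = 1.9 in → contributes −0.4549 in⁴
Total I = 344.78 in⁴.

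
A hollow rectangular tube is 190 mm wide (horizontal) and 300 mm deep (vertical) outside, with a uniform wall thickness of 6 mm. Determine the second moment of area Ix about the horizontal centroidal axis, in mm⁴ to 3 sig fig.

Ix ≈ 7.32 × 10⁷ mm⁴

Split into non-overlapping primitives; take the origin at the lower-left of the bounding box.
Outer rectangle: 190 × 300, A = 57 000 mm², y = 150 mm, Ī = 427 500 000 mm⁴.
Inner void (subtracted): 178 × 288, A = 51 264 mm², y = 150 mm, Ī = 354 336 768 mm⁴.
By symmetry the centroid is at mid-height, ȳ = 150 mm.
All pieces are centred on the horizontal centroidal axis, so I = ΣĪ (holes subtracted) = 73 163 232 mm⁴.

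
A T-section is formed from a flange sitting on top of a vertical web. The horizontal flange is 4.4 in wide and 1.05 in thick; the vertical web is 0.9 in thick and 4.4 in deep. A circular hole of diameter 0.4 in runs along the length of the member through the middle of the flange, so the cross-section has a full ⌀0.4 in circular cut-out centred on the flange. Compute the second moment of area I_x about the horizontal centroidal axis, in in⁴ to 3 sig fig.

I_x ≈ 22.4 in⁴

Treat the section as a set of non-overlapping primitives; coordinates are from the bounding-box lower-left.
Flange: 4.4 × 1.05, A = 4.62 in², y = 4.925 in, Ī = 0.42446 in⁴.
Web: 0.9 × 4.4, A = 3.96 in², y = 2.2 in, Ī = 6.3888 in⁴.
Hole (subtracted): ⌀0.4, A = 0.12566 in², y = 4.925 in, Ī = 0.0012566 in⁴.
Centroid: ȳ = ΣA·y / ΣA = 3.6486 in.
Transfer each piece to the horizontal centroidal axis using Ī + A·d² with d = y − 3.6486:
  flange: d = 1.2764 in → contributes +7.9512 in⁴
  web: d = -1.4486 in → contributes +14.699 in⁴
  hole: d = 1.2764 in → contributes −0.20598 in⁴
Total I = 22.444 in⁴.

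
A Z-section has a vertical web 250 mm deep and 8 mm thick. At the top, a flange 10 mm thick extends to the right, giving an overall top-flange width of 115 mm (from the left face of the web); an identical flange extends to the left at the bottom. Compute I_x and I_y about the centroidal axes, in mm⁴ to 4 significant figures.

Split into non-overlapping primitives; take the origin at the lower-left of the bounding box.
Web: 8 × 250, A = 2 000 mm², y = 125 mm, Ī = 10 416 667 mm⁴.
Top flange (beyond web): 107 × 10, A = 1 070 mm², y = 245 mm, Ī = 8916.67 mm⁴.
Bottom flange (beyond web): 107 × 10, A = 1 070 mm², y = 5 mm, Ī = 8916.67 mm⁴.
Centroid: ȳ = ΣA·y / ΣA = 125 mm.
Transfer each piece to the centroidal x-axis using Ī + A·d² with d = y − 125:
  web: d = 0 mm → contributes +10 416 667 mm⁴
  top flange (beyond web): d = 120 mm → contributes +15 416 917 mm⁴
  bottom flange (beyond web): d = -120 mm → contributes +15 416 917 mm⁴
Total I = 41 250 500 mm⁴.
For the y-axis: x̄ = 111 mm.
Repeating about the centroidal y-axis gives I_y = 9 127 780 mm⁴.

I_x ≈ 4.125 × 10⁷ mm⁴, I_y ≈ 9.128 × 10⁶ mm⁴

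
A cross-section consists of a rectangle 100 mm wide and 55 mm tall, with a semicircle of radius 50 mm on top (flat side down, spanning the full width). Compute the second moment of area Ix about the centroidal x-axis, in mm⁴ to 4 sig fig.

Ix ≈ 7.511 × 10⁶ mm⁴

Decompose the section into non-overlapping parts with the origin at the bottom-left of its bounding rectangle.
Rectangular body: 100 × 55, A = 5 500 mm², y = 27.5 mm, Ī = 1 386 458 mm⁴.
Semicircular cap: semicircle r = 50, A = 3926.99 mm², y = 76.2207 mm, Ī = 685 981 mm⁴.
Centroid: ȳ = ΣA·y / ΣA = 47.7955 mm.
Transfer each piece to the centroidal x-axis using Ī + A·d² with d = y − 47.7955:
  rectangular body: d = -20.2955 mm → contributes +3 651 951 mm⁴
  semicircular cap: d = 28.4251 mm → contributes +3 858 947 mm⁴
Total I = 7 510 898 mm⁴.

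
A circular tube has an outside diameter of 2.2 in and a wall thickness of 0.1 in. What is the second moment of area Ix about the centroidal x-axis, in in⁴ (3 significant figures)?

Ix ≈ 0.365 in⁴

Decompose the section into non-overlapping parts with the origin at the bottom-left of its bounding rectangle.
Outer circle: ⌀2.2, A = 3.8013 in², y = 1.1 in, Ī = 1.1499 in⁴.
Bore (subtracted): ⌀2, A = 3.1416 in², y = 1.1 in, Ī = 0.7854 in⁴.
By symmetry the centroid is at mid-height, ȳ = 1.1 in.
All pieces are centred on the centroidal x-axis, so I = ΣĪ (holes subtracted) = 0.3645 in⁴.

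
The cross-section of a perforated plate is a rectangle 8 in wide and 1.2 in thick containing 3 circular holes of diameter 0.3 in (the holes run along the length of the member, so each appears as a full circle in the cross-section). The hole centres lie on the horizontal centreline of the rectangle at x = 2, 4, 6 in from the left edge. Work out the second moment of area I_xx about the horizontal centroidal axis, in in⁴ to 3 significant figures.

Decompose the section into non-overlapping parts with the origin at the bottom-left of its bounding rectangle.
Plate: 8 × 1.2, A = 9.6 in², y = 0.6 in, Ī = 1.152 in⁴.
Hole 1 (subtracted): ⌀0.3, A = 0.070686 in², y = 0.6 in, Ī = 0.00039761 in⁴.
Hole 2 (subtracted): ⌀0.3, A = 0.070686 in², y = 0.6 in, Ī = 0.00039761 in⁴.
Hole 3 (subtracted): ⌀0.3, A = 0.070686 in², y = 0.6 in, Ī = 0.00039761 in⁴.
By symmetry the centroid is at mid-height, ȳ = 0.6 in.
All pieces are centred on the horizontal centroidal axis, so I = ΣĪ (holes subtracted) = 1.1508 in⁴.

I_xx ≈ 1.15 in⁴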